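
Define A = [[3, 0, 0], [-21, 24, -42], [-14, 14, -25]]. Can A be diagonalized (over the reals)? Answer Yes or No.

Yes

Characteristic polynomial: p(μ) = μ^3 - 2μ^2 - 15μ + 36 = (μ - 3)^2(μ + 4).
μ = 3 has algebraic multiplicity 2; rank(A − 3I) = 1, so geometric multiplicity = 2.
Every eigenvalue has geometric = algebraic multiplicity, so A is diagonalizable.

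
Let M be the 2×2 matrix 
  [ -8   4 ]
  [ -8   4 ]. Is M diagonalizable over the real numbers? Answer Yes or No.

Yes

Characteristic polynomial: p(t) = t^2 + 4t = t(t + 4).
All 2 eigenvalues are distinct, so M is diagonalizable.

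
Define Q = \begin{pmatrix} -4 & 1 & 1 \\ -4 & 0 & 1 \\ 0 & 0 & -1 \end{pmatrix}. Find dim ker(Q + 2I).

Q + 2I = [[-2, 1, 1], [-4, 2, 1], [0, 0, 1]].
This matrix has rank 2, so its null space has dimension 3 − 2 = 1.

1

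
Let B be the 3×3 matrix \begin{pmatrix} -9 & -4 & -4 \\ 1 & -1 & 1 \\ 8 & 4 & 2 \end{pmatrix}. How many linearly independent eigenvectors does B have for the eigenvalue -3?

1

B + 3I = [[-6, -4, -4], [1, 2, 1], [8, 4, 5]].
This matrix has rank 2, so its null space has dimension 3 − 2 = 1.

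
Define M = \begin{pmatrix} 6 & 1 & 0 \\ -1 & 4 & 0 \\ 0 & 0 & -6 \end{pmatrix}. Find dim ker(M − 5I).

1

M − 5I = [[1, 1, 0], [-1, -1, 0], [0, 0, -11]].
This matrix has rank 2, so its null space has dimension 3 − 2 = 1.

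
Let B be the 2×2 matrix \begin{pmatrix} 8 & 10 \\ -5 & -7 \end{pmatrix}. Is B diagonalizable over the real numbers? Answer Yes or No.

Characteristic polynomial: p(t) = t^2 - t - 6 = (t - 3)(t + 2).
All 2 eigenvalues are distinct, so B is diagonalizable.

Yes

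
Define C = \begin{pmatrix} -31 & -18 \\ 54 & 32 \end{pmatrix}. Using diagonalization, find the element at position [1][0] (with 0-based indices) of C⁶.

69174

Characteristic polynomial: s^2 - s - 20 = (s - 5)(s + 4), so the eigenvalues are -4, 5.
s=5: eigenvector (1, -2).
s=-4: eigenvector (2, -3).
P = [[1, 2], [-2, -3]], D = diag(5, -4), P⁻¹ = [[-3, -2], [2, 1]].
C⁶ = P·diag(15625, 4096)·P⁻¹ = [[-30491, -23058], [69174, 50212]].
The requested entry is 69174.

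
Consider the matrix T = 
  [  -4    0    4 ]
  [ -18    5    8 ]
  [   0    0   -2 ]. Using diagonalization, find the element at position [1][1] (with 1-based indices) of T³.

Characteristic polynomial: r^3 + r^2 - 22r - 40 = (r - 5)(r + 2)(r + 4), so the eigenvalues are -4, -2, 5.
r=-2: eigenvector (2, 4, 1).
r=5: eigenvector (0, 1, 0).
r=-4: eigenvector (1, 2, 0).
P = [[2, 0, 1], [4, 1, 2], [1, 0, 0]], D = diag(-2, 5, -4), P⁻¹ = [[0, 0, 1], [-2, 1, 0], [1, 0, -2]].
T³ = P·diag(-8, 125, -64)·P⁻¹ = [[-64, 0, 112], [-378, 125, 224], [0, 0, -8]].
The requested entry is -64.

-64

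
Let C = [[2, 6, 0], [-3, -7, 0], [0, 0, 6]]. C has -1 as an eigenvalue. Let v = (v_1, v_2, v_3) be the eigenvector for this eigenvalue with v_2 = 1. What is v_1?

C + 1I = [[3, 6, 0], [-3, -6, 0], [0, 0, 7]].
Solving (C + 1I)v = 0 gives the eigenspace spanned by (-2, 1, 0).
With v_2 = 1, v = (-2, 1, 0), so v_1 = -2.

-2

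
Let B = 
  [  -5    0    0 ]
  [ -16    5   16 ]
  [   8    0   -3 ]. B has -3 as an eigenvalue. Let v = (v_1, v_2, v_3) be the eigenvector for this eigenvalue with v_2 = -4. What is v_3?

2

B + 3I = [[-2, 0, 0], [-16, 8, 16], [8, 0, 0]].
Solving (B + 3I)v = 0 gives the eigenspace spanned by (0, -4, 2).
With v_2 = -4, v = (0, -4, 2), so v_3 = 2.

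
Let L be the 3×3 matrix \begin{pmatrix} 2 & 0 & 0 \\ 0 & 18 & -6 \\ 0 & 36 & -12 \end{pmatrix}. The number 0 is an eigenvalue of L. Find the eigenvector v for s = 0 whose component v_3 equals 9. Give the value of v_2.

3

L = [[2, 0, 0], [0, 18, -6], [0, 36, -12]].
Solving (L)v = 0 gives the eigenspace spanned by (0, 3, 9).
With v_3 = 9, v = (0, 3, 9), so v_2 = 3.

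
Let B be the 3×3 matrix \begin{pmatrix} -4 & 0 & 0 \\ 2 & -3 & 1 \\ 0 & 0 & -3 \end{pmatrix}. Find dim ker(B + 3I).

1

B + 3I = [[-1, 0, 0], [2, 0, 1], [0, 0, 0]].
This matrix has rank 2, so its null space has dimension 3 − 2 = 1.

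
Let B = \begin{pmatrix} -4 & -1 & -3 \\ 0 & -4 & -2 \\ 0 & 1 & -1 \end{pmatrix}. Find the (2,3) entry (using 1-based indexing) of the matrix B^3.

Characteristic polynomial: t^3 + 9t^2 + 26t + 24 = (t + 2)(t + 3)(t + 4), so the eigenvalues are -4, -3, -2.
t=-4: eigenvector (1, 0, 0).
t=-3: eigenvector (1, 2, -1).
t=-2: eigenvector (-1, -1, 1).
P = [[1, 1, -1], [0, 2, -1], [0, -1, 1]], D = diag(-4, -3, -2), P⁻¹ = [[1, 0, 1], [0, 1, 1], [0, 1, 2]].
B³ = P·diag(-64, -27, -8)·P⁻¹ = [[-64, -19, -75], [0, -46, -38], [0, 19, 11]].
The requested entry is -38.

-38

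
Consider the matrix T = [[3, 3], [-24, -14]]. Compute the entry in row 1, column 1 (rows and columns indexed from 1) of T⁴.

-4743

Characteristic polynomial: μ^2 + 11μ + 30 = (μ + 5)(μ + 6), so the eigenvalues are -6, -5.
μ=-5: eigenvector (3, -8).
μ=-6: eigenvector (1, -3).
P = [[3, 1], [-8, -3]], D = diag(-5, -6), P⁻¹ = [[3, 1], [-8, -3]].
T⁴ = P·diag(625, 1296)·P⁻¹ = [[-4743, -2013], [16104, 6664]].
The requested entry is -4743.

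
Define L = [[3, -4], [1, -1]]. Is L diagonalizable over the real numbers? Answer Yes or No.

Characteristic polynomial: p(λ) = λ^2 - 2λ + 1 = (λ - 1)^2.
λ = 1 has algebraic multiplicity 2; rank(L − 1I) = 1, so geometric multiplicity = 1.
Geometric multiplicity < algebraic multiplicity, so L is not diagonalizable.

No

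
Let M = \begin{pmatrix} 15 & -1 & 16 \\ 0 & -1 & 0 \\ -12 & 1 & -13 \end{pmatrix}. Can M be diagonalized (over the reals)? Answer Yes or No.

No

Characteristic polynomial: p(r) = r^3 - r^2 - 5r - 3 = (r - 3)(r + 1)^2.
r = -1 has algebraic multiplicity 2; rank(M + 1I) = 2, so geometric multiplicity = 1.
Geometric multiplicity < algebraic multiplicity, so M is not diagonalizable.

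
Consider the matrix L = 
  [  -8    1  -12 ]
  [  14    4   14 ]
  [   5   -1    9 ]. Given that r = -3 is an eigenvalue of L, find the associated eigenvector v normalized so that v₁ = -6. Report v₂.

6

L + 3I = [[-5, 1, -12], [14, 7, 14], [5, -1, 12]].
Solving (L + 3I)v = 0 gives the eigenspace spanned by (-6, 6, 3).
With v₁ = -6, v = (-6, 6, 3), so v₂ = 6.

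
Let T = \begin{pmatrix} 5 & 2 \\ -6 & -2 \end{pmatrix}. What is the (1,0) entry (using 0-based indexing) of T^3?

-42

Characteristic polynomial: s^2 - 3s + 2 = (s - 2)(s - 1), so the eigenvalues are 1, 2.
s=1: eigenvector (1, -2).
s=2: eigenvector (2, -3).
P = [[1, 2], [-2, -3]], D = diag(1, 2), P⁻¹ = [[-3, -2], [2, 1]].
T³ = P·diag(1, 8)·P⁻¹ = [[29, 14], [-42, -20]].
The requested entry is -42.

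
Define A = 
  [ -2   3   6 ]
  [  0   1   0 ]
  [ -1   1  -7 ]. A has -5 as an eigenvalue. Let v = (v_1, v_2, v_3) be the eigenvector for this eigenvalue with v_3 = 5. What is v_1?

A + 5I = [[3, 3, 6], [0, 6, 0], [-1, 1, -2]].
Solving (A + 5I)v = 0 gives the eigenspace spanned by (-10, 0, 5).
With v_3 = 5, v = (-10, 0, 5), so v_1 = -10.

-10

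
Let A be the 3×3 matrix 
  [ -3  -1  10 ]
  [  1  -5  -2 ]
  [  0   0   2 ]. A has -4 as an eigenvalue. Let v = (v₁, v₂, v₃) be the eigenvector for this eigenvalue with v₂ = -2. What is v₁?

A + 4I = [[1, -1, 10], [1, -1, -2], [0, 0, 6]].
Solving (A + 4I)v = 0 gives the eigenspace spanned by (-2, -2, 0).
With v₂ = -2, v = (-2, -2, 0), so v₁ = -2.

-2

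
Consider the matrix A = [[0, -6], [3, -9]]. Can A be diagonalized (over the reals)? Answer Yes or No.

Characteristic polynomial: p(μ) = μ^2 + 9μ + 18 = (μ + 3)(μ + 6).
All 2 eigenvalues are distinct, so A is diagonalizable.

Yes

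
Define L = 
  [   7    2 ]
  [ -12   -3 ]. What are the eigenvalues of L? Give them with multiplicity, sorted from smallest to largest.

Characteristic polynomial: p(μ) = μ^2 - 4μ + 3 = (μ - 3)(μ - 1).
Roots (with multiplicity): 1, 3.

1, 3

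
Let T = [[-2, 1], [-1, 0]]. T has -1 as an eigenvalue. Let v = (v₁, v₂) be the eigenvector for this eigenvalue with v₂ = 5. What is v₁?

5

T + 1I = [[-1, 1], [-1, 1]].
Solving (T + 1I)v = 0 gives the eigenspace spanned by (5, 5).
With v₂ = 5, v = (5, 5), so v₁ = 5.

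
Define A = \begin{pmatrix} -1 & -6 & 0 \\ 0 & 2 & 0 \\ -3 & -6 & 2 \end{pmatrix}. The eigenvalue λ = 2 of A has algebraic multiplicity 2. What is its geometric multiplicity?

2

A − 2I = [[-3, -6, 0], [0, 0, 0], [-3, -6, 0]].
This matrix has rank 1, so its null space has dimension 3 − 1 = 2.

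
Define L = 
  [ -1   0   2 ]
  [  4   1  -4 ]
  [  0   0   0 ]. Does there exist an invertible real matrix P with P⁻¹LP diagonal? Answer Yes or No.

Yes

Characteristic polynomial: p(t) = t^3 - t = t(t - 1)(t + 1).
All 3 eigenvalues are distinct, so L is diagonalizable.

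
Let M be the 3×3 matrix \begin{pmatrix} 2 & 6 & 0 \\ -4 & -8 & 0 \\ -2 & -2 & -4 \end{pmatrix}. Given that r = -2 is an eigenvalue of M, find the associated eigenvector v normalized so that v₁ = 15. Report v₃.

M + 2I = [[4, 6, 0], [-4, -6, 0], [-2, -2, -2]].
Solving (M + 2I)v = 0 gives the eigenspace spanned by (15, -10, -5).
With v₁ = 15, v = (15, -10, -5), so v₃ = -5.

-5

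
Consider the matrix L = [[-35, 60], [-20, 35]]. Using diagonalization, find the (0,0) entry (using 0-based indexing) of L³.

-875

Characteristic polynomial: s^2 - 25 = (s - 5)(s + 5), so the eigenvalues are -5, 5.
s=5: eigenvector (-3, -2).
s=-5: eigenvector (2, 1).
P = [[-3, 2], [-2, 1]], D = diag(5, -5), P⁻¹ = [[1, -2], [2, -3]].
L³ = P·diag(125, -125)·P⁻¹ = [[-875, 1500], [-500, 875]].
The requested entry is -875.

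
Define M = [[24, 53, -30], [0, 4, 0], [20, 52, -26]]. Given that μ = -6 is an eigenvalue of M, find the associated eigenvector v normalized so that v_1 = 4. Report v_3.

4

M + 6I = [[30, 53, -30], [0, 10, 0], [20, 52, -20]].
Solving (M + 6I)v = 0 gives the eigenspace spanned by (4, 0, 4).
With v_1 = 4, v = (4, 0, 4), so v_3 = 4.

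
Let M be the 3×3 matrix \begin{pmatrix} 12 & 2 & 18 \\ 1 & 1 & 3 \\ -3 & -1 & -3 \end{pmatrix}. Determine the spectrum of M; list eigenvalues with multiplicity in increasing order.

Characteristic polynomial: p(μ) = μ^3 - 10μ^2 + 28μ - 24 = (μ - 6)(μ - 2)^2.
Roots (with multiplicity): 2, 2, 6.

2, 2, 6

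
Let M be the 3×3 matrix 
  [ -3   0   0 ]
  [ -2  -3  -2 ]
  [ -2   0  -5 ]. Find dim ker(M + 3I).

2

M + 3I = [[0, 0, 0], [-2, 0, -2], [-2, 0, -2]].
This matrix has rank 1, so its null space has dimension 3 − 1 = 2.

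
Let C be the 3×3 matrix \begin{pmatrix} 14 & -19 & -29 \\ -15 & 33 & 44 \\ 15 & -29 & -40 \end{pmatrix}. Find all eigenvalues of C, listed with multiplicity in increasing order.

-1, 4, 4

Characteristic polynomial: p(μ) = μ^3 - 7μ^2 + 8μ + 16 = (μ - 4)^2(μ + 1).
Roots (with multiplicity): -1, 4, 4.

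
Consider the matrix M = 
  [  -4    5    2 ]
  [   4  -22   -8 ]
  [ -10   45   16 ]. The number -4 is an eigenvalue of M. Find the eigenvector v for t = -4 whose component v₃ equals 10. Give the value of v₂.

M + 4I = [[0, 5, 2], [4, -18, -8], [-10, 45, 20]].
Solving (M + 4I)v = 0 gives the eigenspace spanned by (2, -4, 10).
With v₃ = 10, v = (2, -4, 10), so v₂ = -4.

-4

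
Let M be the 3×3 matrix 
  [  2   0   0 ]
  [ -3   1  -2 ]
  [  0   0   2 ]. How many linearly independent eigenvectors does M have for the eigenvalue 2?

2

M − 2I = [[0, 0, 0], [-3, -1, -2], [0, 0, 0]].
This matrix has rank 1, so its null space has dimension 3 − 1 = 2.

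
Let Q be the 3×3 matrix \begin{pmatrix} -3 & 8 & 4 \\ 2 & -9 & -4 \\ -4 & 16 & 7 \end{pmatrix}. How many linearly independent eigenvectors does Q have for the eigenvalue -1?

Q + 1I = [[-2, 8, 4], [2, -8, -4], [-4, 16, 8]].
This matrix has rank 1, so its null space has dimension 3 − 1 = 2.

2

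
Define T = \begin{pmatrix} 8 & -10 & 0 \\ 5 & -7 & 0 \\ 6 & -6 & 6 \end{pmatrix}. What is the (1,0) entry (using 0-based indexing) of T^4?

65

Characteristic polynomial: s^3 - 7s^2 + 36 = (s - 6)(s - 3)(s + 2), so the eigenvalues are -2, 3, 6.
s=-2: eigenvector (1, 1, 0).
s=3: eigenvector (-2, -1, 2).
s=6: eigenvector (0, 0, 1).
P = [[1, -2, 0], [1, -1, 0], [0, 2, 1]], D = diag(-2, 3, 6), P⁻¹ = [[-1, 2, 0], [-1, 1, 0], [2, -2, 1]].
T⁴ = P·diag(16, 81, 1296)·P⁻¹ = [[146, -130, 0], [65, -49, 0], [2430, -2430, 1296]].
The requested entry is 65.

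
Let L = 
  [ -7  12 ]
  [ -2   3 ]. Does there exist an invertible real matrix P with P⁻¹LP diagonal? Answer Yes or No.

Characteristic polynomial: p(s) = s^2 + 4s + 3 = (s + 1)(s + 3).
All 2 eigenvalues are distinct, so L is diagonalizable.

Yes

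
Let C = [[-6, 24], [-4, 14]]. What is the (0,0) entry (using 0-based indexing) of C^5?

Characteristic polynomial: μ^2 - 8μ + 12 = (μ - 6)(μ - 2), so the eigenvalues are 2, 6.
μ=2: eigenvector (3, 1).
μ=6: eigenvector (-2, -1).
P = [[3, -2], [1, -1]], D = diag(2, 6), P⁻¹ = [[1, -2], [1, -3]].
C⁵ = P·diag(32, 7776)·P⁻¹ = [[-15456, 46464], [-7744, 23264]].
The requested entry is -15456.

-15456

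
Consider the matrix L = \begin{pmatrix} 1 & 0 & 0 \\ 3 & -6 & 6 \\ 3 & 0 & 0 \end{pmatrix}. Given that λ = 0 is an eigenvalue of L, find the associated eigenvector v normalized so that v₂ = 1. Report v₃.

L = [[1, 0, 0], [3, -6, 6], [3, 0, 0]].
Solving (L)v = 0 gives the eigenspace spanned by (0, 1, 1).
With v₂ = 1, v = (0, 1, 1), so v₃ = 1.

1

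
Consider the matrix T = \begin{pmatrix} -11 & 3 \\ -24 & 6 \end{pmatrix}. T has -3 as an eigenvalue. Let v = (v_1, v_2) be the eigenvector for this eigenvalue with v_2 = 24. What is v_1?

9

T + 3I = [[-8, 3], [-24, 9]].
Solving (T + 3I)v = 0 gives the eigenspace spanned by (9, 24).
With v_2 = 24, v = (9, 24), so v_1 = 9.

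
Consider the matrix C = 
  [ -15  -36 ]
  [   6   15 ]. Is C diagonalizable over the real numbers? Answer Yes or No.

Yes

Characteristic polynomial: p(μ) = μ^2 - 9 = (μ - 3)(μ + 3).
All 2 eigenvalues are distinct, so C is diagonalizable.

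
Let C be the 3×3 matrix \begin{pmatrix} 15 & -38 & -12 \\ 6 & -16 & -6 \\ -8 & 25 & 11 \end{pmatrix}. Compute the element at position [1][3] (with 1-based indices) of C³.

Characteristic polynomial: s^3 - 10s^2 + 31s - 30 = (s - 5)(s - 3)(s - 2), so the eigenvalues are 2, 3, 5.
s=3: eigenvector (1, 0, 1).
s=2: eigenvector (2, 1, -1).
s=5: eigenvector (-4, -2, 3).
P = [[1, 2, -4], [0, 1, -2], [1, -1, 3]], D = diag(3, 2, 5), P⁻¹ = [[1, -2, 0], [-2, 7, 2], [-1, 3, 1]].
C³ = P·diag(27, 8, 125)·P⁻¹ = [[495, -1442, -468], [234, -694, -234], [-332, 1015, 359]].
The requested entry is -468.

-468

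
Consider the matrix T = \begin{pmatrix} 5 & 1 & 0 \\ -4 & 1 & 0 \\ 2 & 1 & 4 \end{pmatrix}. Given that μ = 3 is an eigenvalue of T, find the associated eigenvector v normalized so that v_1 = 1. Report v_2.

-2

T − 3I = [[2, 1, 0], [-4, -2, 0], [2, 1, 1]].
Solving (T − 3I)v = 0 gives the eigenspace spanned by (1, -2, 0).
With v_1 = 1, v = (1, -2, 0), so v_2 = -2.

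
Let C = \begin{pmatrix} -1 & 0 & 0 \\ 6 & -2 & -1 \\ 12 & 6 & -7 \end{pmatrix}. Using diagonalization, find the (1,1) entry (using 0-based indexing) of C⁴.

Characteristic polynomial: t^3 + 10t^2 + 29t + 20 = (t + 1)(t + 4)(t + 5), so the eigenvalues are -5, -4, -1.
t=-1: eigenvector (1, 2, 4).
t=-4: eigenvector (0, 1, 2).
t=-5: eigenvector (0, 1, 3).
P = [[1, 0, 0], [2, 1, 1], [4, 2, 3]], D = diag(-1, -4, -5), P⁻¹ = [[1, 0, 0], [-2, 3, -1], [0, -2, 1]].
C⁴ = P·diag(1, 256, 625)·P⁻¹ = [[1, 0, 0], [-510, -482, 369], [-1020, -2214, 1363]].
The requested entry is -482.

-482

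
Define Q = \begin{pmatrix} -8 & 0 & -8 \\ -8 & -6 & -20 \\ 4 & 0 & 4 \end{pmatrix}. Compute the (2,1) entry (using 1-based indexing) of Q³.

-128

Characteristic polynomial: r^3 + 10r^2 + 24r = r(r + 4)(r + 6), so the eigenvalues are -6, -4, 0.
r=-6: eigenvector (0, 1, 0).
r=0: eigenvector (-1, -2, 1).
r=-4: eigenvector (-2, -2, 1).
P = [[0, -1, -2], [1, -2, -2], [0, 1, 1]], D = diag(-6, 0, -4), P⁻¹ = [[0, 1, 2], [1, 0, 2], [-1, 0, -1]].
Q³ = P·diag(-216, 0, -64)·P⁻¹ = [[-128, 0, -128], [-128, -216, -560], [64, 0, 64]].
The requested entry is -128.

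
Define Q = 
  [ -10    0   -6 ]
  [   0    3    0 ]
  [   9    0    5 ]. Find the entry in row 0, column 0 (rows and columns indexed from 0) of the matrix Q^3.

Characteristic polynomial: t^3 + 2t^2 - 11t - 12 = (t - 3)(t + 1)(t + 4), so the eigenvalues are -4, -1, 3.
t=3: eigenvector (0, 1, 0).
t=-4: eigenvector (1, 0, -1).
t=-1: eigenvector (-2, 0, 3).
P = [[0, 1, -2], [1, 0, 0], [0, -1, 3]], D = diag(3, -4, -1), P⁻¹ = [[0, 1, 0], [3, 0, 2], [1, 0, 1]].
Q³ = P·diag(27, -64, -1)·P⁻¹ = [[-190, 0, -126], [0, 27, 0], [189, 0, 125]].
The requested entry is -190.

-190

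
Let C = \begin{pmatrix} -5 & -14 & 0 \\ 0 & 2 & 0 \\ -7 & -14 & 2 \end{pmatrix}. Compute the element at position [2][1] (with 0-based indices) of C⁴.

Characteristic polynomial: μ^3 + μ^2 - 16μ + 20 = (μ - 2)^2(μ + 5), so the eigenvalues are -5, 2, 2.
μ=-5: eigenvector (1, 0, 1).
μ=2: eigenvector (-2, 1, 1).
μ=2: eigenvector (0, 0, 1).
P = [[1, -2, 0], [0, 1, 0], [1, 1, 1]], D = diag(-5, 2, 2), P⁻¹ = [[1, 2, 0], [0, 1, 0], [-1, -3, 1]].
C⁴ = P·diag(625, 16, 16)·P⁻¹ = [[625, 1218, 0], [0, 16, 0], [609, 1218, 16]].
The requested entry is 1218.

1218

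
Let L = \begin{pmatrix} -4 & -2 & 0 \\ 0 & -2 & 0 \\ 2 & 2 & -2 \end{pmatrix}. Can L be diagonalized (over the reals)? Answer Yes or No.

Characteristic polynomial: p(μ) = μ^3 + 8μ^2 + 20μ + 16 = (μ + 2)^2(μ + 4).
μ = -2 has algebraic multiplicity 2; rank(L + 2I) = 1, so geometric multiplicity = 2.
Every eigenvalue has geometric = algebraic multiplicity, so L is diagonalizable.

Yes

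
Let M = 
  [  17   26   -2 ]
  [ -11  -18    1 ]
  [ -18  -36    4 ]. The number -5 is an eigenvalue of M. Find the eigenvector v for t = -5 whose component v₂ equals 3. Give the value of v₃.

M + 5I = [[22, 26, -2], [-11, -13, 1], [-18, -36, 9]].
Solving (M + 5I)v = 0 gives the eigenspace spanned by (-3, 3, 6).
With v₂ = 3, v = (-3, 3, 6), so v₃ = 6.

6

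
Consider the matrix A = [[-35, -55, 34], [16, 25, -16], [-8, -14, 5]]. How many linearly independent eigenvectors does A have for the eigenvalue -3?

1

A + 3I = [[-32, -55, 34], [16, 28, -16], [-8, -14, 8]].
This matrix has rank 2, so its null space has dimension 3 − 2 = 1.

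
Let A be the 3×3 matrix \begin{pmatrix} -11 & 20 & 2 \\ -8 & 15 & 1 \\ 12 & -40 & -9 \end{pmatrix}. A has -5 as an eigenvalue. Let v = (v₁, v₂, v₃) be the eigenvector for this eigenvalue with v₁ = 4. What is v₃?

-8

A + 5I = [[-6, 20, 2], [-8, 20, 1], [12, -40, -4]].
Solving (A + 5I)v = 0 gives the eigenspace spanned by (4, 2, -8).
With v₁ = 4, v = (4, 2, -8), so v₃ = -8.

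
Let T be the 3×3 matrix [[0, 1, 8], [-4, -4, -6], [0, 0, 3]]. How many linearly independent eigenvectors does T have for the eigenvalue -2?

T + 2I = [[2, 1, 8], [-4, -2, -6], [0, 0, 5]].
This matrix has rank 2, so its null space has dimension 3 − 2 = 1.

1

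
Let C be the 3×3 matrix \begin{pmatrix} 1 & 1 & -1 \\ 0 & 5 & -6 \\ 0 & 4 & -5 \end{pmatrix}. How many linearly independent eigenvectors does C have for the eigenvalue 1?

1

C − 1I = [[0, 1, -1], [0, 4, -6], [0, 4, -6]].
This matrix has rank 2, so its null space has dimension 3 − 2 = 1.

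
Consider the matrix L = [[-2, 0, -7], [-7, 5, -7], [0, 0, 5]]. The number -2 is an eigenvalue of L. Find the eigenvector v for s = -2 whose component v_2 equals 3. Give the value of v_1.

L + 2I = [[0, 0, -7], [-7, 7, -7], [0, 0, 7]].
Solving (L + 2I)v = 0 gives the eigenspace spanned by (3, 3, 0).
With v_2 = 3, v = (3, 3, 0), so v_1 = 3.

3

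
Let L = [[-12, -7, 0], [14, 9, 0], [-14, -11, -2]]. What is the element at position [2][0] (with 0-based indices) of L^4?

Characteristic polynomial: λ^3 + 5λ^2 - 4λ - 20 = (λ - 2)(λ + 2)(λ + 5), so the eigenvalues are -5, -2, 2.
λ=-5: eigenvector (-1, 1, -1).
λ=2: eigenvector (-1, 2, -2).
λ=-2: eigenvector (0, 0, 1).
P = [[-1, -1, 0], [1, 2, 0], [-1, -2, 1]], D = diag(-5, 2, -2), P⁻¹ = [[-2, -1, 0], [1, 1, 0], [0, 1, 1]].
L⁴ = P·diag(625, 16, 16)·P⁻¹ = [[1234, 609, 0], [-1218, -593, 0], [1218, 609, 16]].
The requested entry is 1218.

1218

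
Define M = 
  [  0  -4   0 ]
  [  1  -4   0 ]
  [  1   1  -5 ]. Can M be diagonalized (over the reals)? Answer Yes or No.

Characteristic polynomial: p(t) = t^3 + 9t^2 + 24t + 20 = (t + 2)^2(t + 5).
t = -2 has algebraic multiplicity 2; rank(M + 2I) = 2, so geometric multiplicity = 1.
Geometric multiplicity < algebraic multiplicity, so M is not diagonalizable.

No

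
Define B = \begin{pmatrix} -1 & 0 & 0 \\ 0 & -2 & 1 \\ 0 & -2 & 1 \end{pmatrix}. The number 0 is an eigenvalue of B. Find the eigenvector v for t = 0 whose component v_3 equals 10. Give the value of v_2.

5

B = [[-1, 0, 0], [0, -2, 1], [0, -2, 1]].
Solving (B)v = 0 gives the eigenspace spanned by (0, 5, 10).
With v_3 = 10, v = (0, 5, 10), so v_2 = 5.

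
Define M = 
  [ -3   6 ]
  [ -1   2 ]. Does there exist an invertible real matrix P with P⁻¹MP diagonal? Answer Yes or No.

Characteristic polynomial: p(r) = r^2 + r = r(r + 1).
All 2 eigenvalues are distinct, so M is diagonalizable.

Yes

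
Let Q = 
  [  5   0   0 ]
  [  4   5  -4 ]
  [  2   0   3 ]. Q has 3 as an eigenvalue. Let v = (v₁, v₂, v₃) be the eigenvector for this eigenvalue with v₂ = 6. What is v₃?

Q − 3I = [[2, 0, 0], [4, 2, -4], [2, 0, 0]].
Solving (Q − 3I)v = 0 gives the eigenspace spanned by (0, 6, 3).
With v₂ = 6, v = (0, 6, 3), so v₃ = 3.

3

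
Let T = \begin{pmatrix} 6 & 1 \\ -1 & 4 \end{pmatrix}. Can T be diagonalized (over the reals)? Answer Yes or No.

Characteristic polynomial: p(s) = s^2 - 10s + 25 = (s - 5)^2.
s = 5 has algebraic multiplicity 2; rank(T − 5I) = 1, so geometric multiplicity = 1.
Geometric multiplicity < algebraic multiplicity, so T is not diagonalizable.

No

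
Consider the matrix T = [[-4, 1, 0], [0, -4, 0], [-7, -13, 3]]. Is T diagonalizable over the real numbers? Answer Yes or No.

No

Characteristic polynomial: p(s) = s^3 + 5s^2 - 8s - 48 = (s - 3)(s + 4)^2.
s = -4 has algebraic multiplicity 2; rank(T + 4I) = 2, so geometric multiplicity = 1.
Geometric multiplicity < algebraic multiplicity, so T is not diagonalizable.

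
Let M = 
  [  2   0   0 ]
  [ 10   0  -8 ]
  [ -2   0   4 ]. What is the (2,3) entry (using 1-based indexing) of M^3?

Characteristic polynomial: s^3 - 6s^2 + 8s = s(s - 4)(s - 2), so the eigenvalues are 0, 2, 4.
s=2: eigenvector (1, 1, 1).
s=0: eigenvector (0, 1, 0).
s=4: eigenvector (0, -2, 1).
P = [[1, 0, 0], [1, 1, -2], [1, 0, 1]], D = diag(2, 0, 4), P⁻¹ = [[1, 0, 0], [-3, 1, 2], [-1, 0, 1]].
M³ = P·diag(8, 0, 64)·P⁻¹ = [[8, 0, 0], [136, 0, -128], [-56, 0, 64]].
The requested entry is -128.

-128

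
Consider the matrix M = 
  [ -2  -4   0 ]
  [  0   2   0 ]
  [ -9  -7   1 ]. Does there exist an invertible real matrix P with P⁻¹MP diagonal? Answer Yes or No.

Yes

Characteristic polynomial: p(μ) = μ^3 - μ^2 - 4μ + 4 = (μ - 2)(μ - 1)(μ + 2).
All 3 eigenvalues are distinct, so M is diagonalizable.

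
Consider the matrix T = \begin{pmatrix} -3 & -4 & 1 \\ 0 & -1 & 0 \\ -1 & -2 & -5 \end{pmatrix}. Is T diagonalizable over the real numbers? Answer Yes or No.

Characteristic polynomial: p(r) = r^3 + 9r^2 + 24r + 16 = (r + 1)(r + 4)^2.
r = -4 has algebraic multiplicity 2; rank(T + 4I) = 2, so geometric multiplicity = 1.
Geometric multiplicity < algebraic multiplicity, so T is not diagonalizable.

No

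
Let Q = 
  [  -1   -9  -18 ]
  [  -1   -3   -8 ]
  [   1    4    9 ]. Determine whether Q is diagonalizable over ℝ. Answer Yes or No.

No

Characteristic polynomial: p(r) = r^3 - 5r^2 + 8r - 4 = (r - 2)^2(r - 1).
r = 2 has algebraic multiplicity 2; rank(Q − 2I) = 2, so geometric multiplicity = 1.
Geometric multiplicity < algebraic multiplicity, so Q is not diagonalizable.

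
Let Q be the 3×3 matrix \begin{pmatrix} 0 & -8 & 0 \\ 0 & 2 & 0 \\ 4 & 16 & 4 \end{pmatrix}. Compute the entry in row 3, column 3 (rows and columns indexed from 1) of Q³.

64

Characteristic polynomial: λ^3 - 6λ^2 + 8λ = λ(λ - 4)(λ - 2), so the eigenvalues are 0, 2, 4.
λ=4: eigenvector (0, 0, 1).
λ=2: eigenvector (-4, 1, 0).
λ=0: eigenvector (1, 0, -1).
P = [[0, -4, 1], [0, 1, 0], [1, 0, -1]], D = diag(4, 2, 0), P⁻¹ = [[1, 4, 1], [0, 1, 0], [1, 4, 0]].
Q³ = P·diag(64, 8, 0)·P⁻¹ = [[0, -32, 0], [0, 8, 0], [64, 256, 64]].
The requested entry is 64.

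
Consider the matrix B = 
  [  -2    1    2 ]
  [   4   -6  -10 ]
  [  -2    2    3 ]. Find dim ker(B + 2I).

B + 2I = [[0, 1, 2], [4, -4, -10], [-2, 2, 5]].
This matrix has rank 2, so its null space has dimension 3 − 2 = 1.

1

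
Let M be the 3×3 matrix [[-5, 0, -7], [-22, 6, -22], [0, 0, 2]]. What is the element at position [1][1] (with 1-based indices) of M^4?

Characteristic polynomial: s^3 - 3s^2 - 28s + 60 = (s - 6)(s - 2)(s + 5), so the eigenvalues are -5, 2, 6.
s=2: eigenvector (-1, 0, 1).
s=6: eigenvector (0, 1, 0).
s=-5: eigenvector (1, 2, 0).
P = [[-1, 0, 1], [0, 1, 2], [1, 0, 0]], D = diag(2, 6, -5), P⁻¹ = [[0, 0, 1], [-2, 1, -2], [1, 0, 1]].
M⁴ = P·diag(16, 1296, 625)·P⁻¹ = [[625, 0, 609], [-1342, 1296, -1342], [0, 0, 16]].
The requested entry is 625.

625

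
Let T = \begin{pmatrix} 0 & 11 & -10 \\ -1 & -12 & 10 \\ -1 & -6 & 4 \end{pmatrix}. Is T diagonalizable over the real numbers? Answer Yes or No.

Characteristic polynomial: p(μ) = μ^3 + 8μ^2 + 13μ + 6 = (μ + 1)^2(μ + 6).
μ = -1 has algebraic multiplicity 2; rank(T + 1I) = 2, so geometric multiplicity = 1.
Geometric multiplicity < algebraic multiplicity, so T is not diagonalizable.

No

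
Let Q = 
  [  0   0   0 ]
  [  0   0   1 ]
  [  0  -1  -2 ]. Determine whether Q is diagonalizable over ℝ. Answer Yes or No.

Characteristic polynomial: p(s) = s^3 + 2s^2 + s = s(s + 1)^2.
s = -1 has algebraic multiplicity 2; rank(Q + 1I) = 2, so geometric multiplicity = 1.
Geometric multiplicity < algebraic multiplicity, so Q is not diagonalizable.

No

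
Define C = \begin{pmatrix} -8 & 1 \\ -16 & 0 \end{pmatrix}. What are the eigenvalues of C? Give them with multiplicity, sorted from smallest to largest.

-4, -4

Characteristic polynomial: p(s) = s^2 + 8s + 16 = (s + 4)^2.
Roots (with multiplicity): -4, -4.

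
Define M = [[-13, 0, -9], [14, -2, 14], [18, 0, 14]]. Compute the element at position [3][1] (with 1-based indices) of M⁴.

Characteristic polynomial: λ^3 + λ^2 - 22λ - 40 = (λ - 5)(λ + 2)(λ + 4), so the eigenvalues are -4, -2, 5.
λ=-4: eigenvector (1, 0, -1).
λ=-2: eigenvector (0, 1, 0).
λ=5: eigenvector (-1, 2, 2).
P = [[1, 0, -1], [0, 1, 2], [-1, 0, 2]], D = diag(-4, -2, 5), P⁻¹ = [[2, 0, 1], [-2, 1, -2], [1, 0, 1]].
M⁴ = P·diag(256, 16, 625)·P⁻¹ = [[-113, 0, -369], [1218, 16, 1218], [738, 0, 994]].
The requested entry is 738.

738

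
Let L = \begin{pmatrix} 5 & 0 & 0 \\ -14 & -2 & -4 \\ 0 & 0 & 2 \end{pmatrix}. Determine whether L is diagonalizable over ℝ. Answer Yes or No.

Yes

Characteristic polynomial: p(μ) = μ^3 - 5μ^2 - 4μ + 20 = (μ - 5)(μ - 2)(μ + 2).
All 3 eigenvalues are distinct, so L is diagonalizable.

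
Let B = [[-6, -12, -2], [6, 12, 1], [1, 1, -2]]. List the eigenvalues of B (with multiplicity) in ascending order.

Characteristic polynomial: p(μ) = μ^3 - 4μ^2 - 11μ - 6 = (μ - 6)(μ + 1)^2.
Roots (with multiplicity): -1, -1, 6.

-1, -1, 6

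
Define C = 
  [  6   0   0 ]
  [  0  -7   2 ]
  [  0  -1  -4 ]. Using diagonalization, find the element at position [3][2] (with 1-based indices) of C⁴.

Characteristic polynomial: r^3 + 5r^2 - 36r - 180 = (r - 6)(r + 5)(r + 6), so the eigenvalues are -6, -5, 6.
r=6: eigenvector (1, 0, 0).
r=-6: eigenvector (0, 2, 1).
r=-5: eigenvector (0, 1, 1).
P = [[1, 0, 0], [0, 2, 1], [0, 1, 1]], D = diag(6, -6, -5), P⁻¹ = [[1, 0, 0], [0, 1, -1], [0, -1, 2]].
C⁴ = P·diag(1296, 1296, 625)·P⁻¹ = [[1296, 0, 0], [0, 1967, -1342], [0, 671, -46]].
The requested entry is 671.

671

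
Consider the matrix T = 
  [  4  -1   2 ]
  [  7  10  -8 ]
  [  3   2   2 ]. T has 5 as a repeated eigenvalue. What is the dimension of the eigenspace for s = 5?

1

T − 5I = [[-1, -1, 2], [7, 5, -8], [3, 2, -3]].
This matrix has rank 2, so its null space has dimension 3 − 2 = 1.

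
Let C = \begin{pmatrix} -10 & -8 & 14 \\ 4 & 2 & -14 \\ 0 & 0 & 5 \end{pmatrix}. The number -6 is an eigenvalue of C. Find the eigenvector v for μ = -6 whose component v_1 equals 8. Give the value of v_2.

-4

C + 6I = [[-4, -8, 14], [4, 8, -14], [0, 0, 11]].
Solving (C + 6I)v = 0 gives the eigenspace spanned by (8, -4, 0).
With v_1 = 8, v = (8, -4, 0), so v_2 = -4.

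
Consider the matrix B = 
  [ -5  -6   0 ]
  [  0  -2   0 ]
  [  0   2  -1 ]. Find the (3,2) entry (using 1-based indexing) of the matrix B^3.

14

Characteristic polynomial: r^3 + 8r^2 + 17r + 10 = (r + 1)(r + 2)(r + 5), so the eigenvalues are -5, -2, -1.
r=-5: eigenvector (1, 0, 0).
r=-2: eigenvector (-2, 1, -2).
r=-1: eigenvector (0, 0, 1).
P = [[1, -2, 0], [0, 1, 0], [0, -2, 1]], D = diag(-5, -2, -1), P⁻¹ = [[1, 2, 0], [0, 1, 0], [0, 2, 1]].
B³ = P·diag(-125, -8, -1)·P⁻¹ = [[-125, -234, 0], [0, -8, 0], [0, 14, -1]].
The requested entry is 14.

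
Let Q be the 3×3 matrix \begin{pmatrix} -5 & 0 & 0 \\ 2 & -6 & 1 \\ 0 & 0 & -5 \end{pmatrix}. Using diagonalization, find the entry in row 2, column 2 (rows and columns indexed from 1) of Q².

36

Characteristic polynomial: μ^3 + 16μ^2 + 85μ + 150 = (μ + 5)^2(μ + 6), so the eigenvalues are -6, -5, -5.
μ=-5: eigenvector (1, 0, -2).
μ=-6: eigenvector (0, 1, 0).
μ=-5: eigenvector (2, 1, -3).
P = [[1, 0, 2], [0, 1, 1], [-2, 0, -3]], D = diag(-5, -6, -5), P⁻¹ = [[-3, 0, -2], [-2, 1, -1], [2, 0, 1]].
Q² = P·diag(25, 36, 25)·P⁻¹ = [[25, 0, 0], [-22, 36, -11], [0, 0, 25]].
The requested entry is 36.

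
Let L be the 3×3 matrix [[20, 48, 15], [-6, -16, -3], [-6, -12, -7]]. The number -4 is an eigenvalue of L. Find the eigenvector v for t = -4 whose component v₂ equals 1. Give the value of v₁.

-2

L + 4I = [[24, 48, 15], [-6, -12, -3], [-6, -12, -3]].
Solving (L + 4I)v = 0 gives the eigenspace spanned by (-2, 1, 0).
With v₂ = 1, v = (-2, 1, 0), so v₁ = -2.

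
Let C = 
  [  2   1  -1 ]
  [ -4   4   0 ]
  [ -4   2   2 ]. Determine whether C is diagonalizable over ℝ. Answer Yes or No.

Characteristic polynomial: p(t) = t^3 - 8t^2 + 20t - 16 = (t - 4)(t - 2)^2.
t = 2 has algebraic multiplicity 2; rank(C − 2I) = 2, so geometric multiplicity = 1.
Geometric multiplicity < algebraic multiplicity, so C is not diagonalizable.

No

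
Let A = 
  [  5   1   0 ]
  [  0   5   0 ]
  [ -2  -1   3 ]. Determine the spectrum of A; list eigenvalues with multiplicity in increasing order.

3, 5, 5

Characteristic polynomial: p(r) = r^3 - 13r^2 + 55r - 75 = (r - 5)^2(r - 3).
Roots (with multiplicity): 3, 5, 5.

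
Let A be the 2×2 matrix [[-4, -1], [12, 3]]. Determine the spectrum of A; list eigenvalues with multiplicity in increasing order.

Characteristic polynomial: p(r) = r^2 + r = r(r + 1).
Roots (with multiplicity): -1, 0.

-1, 0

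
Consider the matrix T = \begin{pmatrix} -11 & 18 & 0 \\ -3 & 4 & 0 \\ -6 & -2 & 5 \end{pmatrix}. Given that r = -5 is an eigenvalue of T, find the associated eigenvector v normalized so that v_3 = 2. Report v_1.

3

T + 5I = [[-6, 18, 0], [-3, 9, 0], [-6, -2, 10]].
Solving (T + 5I)v = 0 gives the eigenspace spanned by (3, 1, 2).
With v_3 = 2, v = (3, 1, 2), so v_1 = 3.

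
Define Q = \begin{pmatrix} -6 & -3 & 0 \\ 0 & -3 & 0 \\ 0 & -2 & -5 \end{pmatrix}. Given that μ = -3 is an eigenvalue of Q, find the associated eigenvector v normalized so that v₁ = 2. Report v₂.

-2

Q + 3I = [[-3, -3, 0], [0, 0, 0], [0, -2, -2]].
Solving (Q + 3I)v = 0 gives the eigenspace spanned by (2, -2, 2).
With v₁ = 2, v = (2, -2, 2), so v₂ = -2.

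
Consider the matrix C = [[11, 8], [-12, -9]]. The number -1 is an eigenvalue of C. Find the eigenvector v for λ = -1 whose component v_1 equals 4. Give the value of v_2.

C + 1I = [[12, 8], [-12, -8]].
Solving (C + 1I)v = 0 gives the eigenspace spanned by (4, -6).
With v_1 = 4, v = (4, -6), so v_2 = -6.

-6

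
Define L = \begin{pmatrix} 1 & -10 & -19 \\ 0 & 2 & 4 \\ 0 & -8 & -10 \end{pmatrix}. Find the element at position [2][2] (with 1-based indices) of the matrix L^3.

Characteristic polynomial: r^3 + 7r^2 + 4r - 12 = (r - 1)(r + 2)(r + 6), so the eigenvalues are -6, -2, 1.
r=-6: eigenvector (4, -1, 2).
r=1: eigenvector (1, 0, 0).
r=-2: eigenvector (3, -1, 1).
P = [[4, 1, 3], [-1, 0, -1], [2, 0, 1]], D = diag(-6, 1, -2), P⁻¹ = [[0, 1, 1], [1, 2, -1], [0, -2, -1]].
L³ = P·diag(-216, 1, -8)·P⁻¹ = [[1, -814, -841], [0, 200, 208], [0, -416, -424]].
The requested entry is 200.

200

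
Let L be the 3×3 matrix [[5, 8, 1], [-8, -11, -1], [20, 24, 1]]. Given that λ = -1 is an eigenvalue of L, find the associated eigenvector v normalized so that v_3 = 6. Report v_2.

L + 1I = [[6, 8, 1], [-8, -10, -1], [20, 24, 2]].
Solving (L + 1I)v = 0 gives the eigenspace spanned by (3, -3, 6).
With v_3 = 6, v = (3, -3, 6), so v_2 = -3.

-3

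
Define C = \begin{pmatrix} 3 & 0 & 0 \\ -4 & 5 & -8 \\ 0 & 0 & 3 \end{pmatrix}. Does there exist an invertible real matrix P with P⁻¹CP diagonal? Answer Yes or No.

Characteristic polynomial: p(μ) = μ^3 - 11μ^2 + 39μ - 45 = (μ - 5)(μ - 3)^2.
μ = 3 has algebraic multiplicity 2; rank(C − 3I) = 1, so geometric multiplicity = 2.
Every eigenvalue has geometric = algebraic multiplicity, so C is diagonalizable.

Yes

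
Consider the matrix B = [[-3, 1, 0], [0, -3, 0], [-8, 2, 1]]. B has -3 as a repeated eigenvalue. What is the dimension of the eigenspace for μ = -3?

B + 3I = [[0, 1, 0], [0, 0, 0], [-8, 2, 4]].
This matrix has rank 2, so its null space has dimension 3 − 2 = 1.

1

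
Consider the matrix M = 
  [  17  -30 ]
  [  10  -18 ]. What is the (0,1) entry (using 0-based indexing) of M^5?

Characteristic polynomial: λ^2 + λ - 6 = (λ - 2)(λ + 3), so the eigenvalues are -3, 2.
λ=2: eigenvector (2, 1).
λ=-3: eigenvector (-3, -2).
P = [[2, -3], [1, -2]], D = diag(2, -3), P⁻¹ = [[2, -3], [1, -2]].
M⁵ = P·diag(32, -243)·P⁻¹ = [[857, -1650], [550, -1068]].
The requested entry is -1650.

-1650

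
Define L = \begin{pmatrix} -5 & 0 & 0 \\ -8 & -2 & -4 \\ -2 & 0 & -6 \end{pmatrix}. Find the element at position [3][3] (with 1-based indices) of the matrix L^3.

Characteristic polynomial: s^3 + 13s^2 + 52s + 60 = (s + 2)(s + 5)(s + 6), so the eigenvalues are -6, -5, -2.
s=-6: eigenvector (0, 1, 1).
s=-2: eigenvector (0, 1, 0).
s=-5: eigenvector (1, 0, -2).
P = [[0, 0, 1], [1, 1, 0], [1, 0, -2]], D = diag(-6, -2, -5), P⁻¹ = [[2, 0, 1], [-2, 1, -1], [1, 0, 0]].
L³ = P·diag(-216, -8, -125)·P⁻¹ = [[-125, 0, 0], [-416, -8, -208], [-182, 0, -216]].
The requested entry is -216.

-216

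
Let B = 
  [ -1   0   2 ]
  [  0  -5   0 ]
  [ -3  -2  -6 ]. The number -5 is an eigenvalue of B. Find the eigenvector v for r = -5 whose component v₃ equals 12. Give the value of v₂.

B + 5I = [[4, 0, 2], [0, 0, 0], [-3, -2, -1]].
Solving (B + 5I)v = 0 gives the eigenspace spanned by (-6, 3, 12).
With v₃ = 12, v = (-6, 3, 12), so v₂ = 3.

3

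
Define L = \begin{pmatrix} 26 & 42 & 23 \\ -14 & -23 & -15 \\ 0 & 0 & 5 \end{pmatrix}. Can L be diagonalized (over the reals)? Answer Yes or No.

No

Characteristic polynomial: p(t) = t^3 - 8t^2 + 5t + 50 = (t - 5)^2(t + 2).
t = 5 has algebraic multiplicity 2; rank(L − 5I) = 2, so geometric multiplicity = 1.
Geometric multiplicity < algebraic multiplicity, so L is not diagonalizable.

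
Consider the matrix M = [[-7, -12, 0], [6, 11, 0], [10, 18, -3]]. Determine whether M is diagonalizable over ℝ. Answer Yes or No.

Yes

Characteristic polynomial: p(s) = s^3 - s^2 - 17s - 15 = (s - 5)(s + 1)(s + 3).
All 3 eigenvalues are distinct, so M is diagonalizable.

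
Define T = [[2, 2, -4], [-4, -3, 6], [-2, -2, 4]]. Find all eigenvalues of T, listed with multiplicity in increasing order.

0, 1, 2

Characteristic polynomial: p(s) = s^3 - 3s^2 + 2s = s(s - 2)(s - 1).
Roots (with multiplicity): 0, 1, 2.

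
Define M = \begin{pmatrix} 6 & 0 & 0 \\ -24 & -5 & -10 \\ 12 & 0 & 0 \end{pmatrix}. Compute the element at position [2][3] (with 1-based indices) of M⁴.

Characteristic polynomial: s^3 - s^2 - 30s = s(s - 6)(s + 5), so the eigenvalues are -5, 0, 6.
s=6: eigenvector (1, -4, 2).
s=-5: eigenvector (0, 1, 0).
s=0: eigenvector (0, -2, 1).
P = [[1, 0, 0], [-4, 1, -2], [2, 0, 1]], D = diag(6, -5, 0), P⁻¹ = [[1, 0, 0], [0, 1, 2], [-2, 0, 1]].
M⁴ = P·diag(1296, 625, 0)·P⁻¹ = [[1296, 0, 0], [-5184, 625, 1250], [2592, 0, 0]].
The requested entry is 1250.

1250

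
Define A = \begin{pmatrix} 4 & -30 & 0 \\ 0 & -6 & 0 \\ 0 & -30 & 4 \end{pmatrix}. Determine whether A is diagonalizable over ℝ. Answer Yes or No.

Characteristic polynomial: p(λ) = λ^3 - 2λ^2 - 32λ + 96 = (λ - 4)^2(λ + 6).
λ = 4 has algebraic multiplicity 2; rank(A − 4I) = 1, so geometric multiplicity = 2.
Every eigenvalue has geometric = algebraic multiplicity, so A is diagonalizable.

Yes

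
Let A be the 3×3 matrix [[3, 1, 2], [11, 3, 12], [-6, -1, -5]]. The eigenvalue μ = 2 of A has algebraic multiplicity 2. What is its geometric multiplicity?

1

A − 2I = [[1, 1, 2], [11, 1, 12], [-6, -1, -7]].
This matrix has rank 2, so its null space has dimension 3 − 2 = 1.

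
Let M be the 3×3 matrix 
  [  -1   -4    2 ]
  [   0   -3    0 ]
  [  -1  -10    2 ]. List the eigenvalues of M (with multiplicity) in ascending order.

Characteristic polynomial: p(μ) = μ^3 + 2μ^2 - 3μ = μ(μ - 1)(μ + 3).
Roots (with multiplicity): -3, 0, 1.

-3, 0, 1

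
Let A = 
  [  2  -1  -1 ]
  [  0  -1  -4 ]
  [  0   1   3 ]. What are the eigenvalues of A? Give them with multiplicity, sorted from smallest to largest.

Characteristic polynomial: p(μ) = μ^3 - 4μ^2 + 5μ - 2 = (μ - 2)(μ - 1)^2.
Roots (with multiplicity): 1, 1, 2.

1, 1, 2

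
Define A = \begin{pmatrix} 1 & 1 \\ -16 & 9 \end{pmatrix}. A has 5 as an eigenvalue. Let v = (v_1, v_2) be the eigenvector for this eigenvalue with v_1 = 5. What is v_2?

A − 5I = [[-4, 1], [-16, 4]].
Solving (A − 5I)v = 0 gives the eigenspace spanned by (5, 20).
With v_1 = 5, v = (5, 20), so v_2 = 20.

20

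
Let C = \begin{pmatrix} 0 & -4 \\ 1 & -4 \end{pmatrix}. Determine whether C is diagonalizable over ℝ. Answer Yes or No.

No

Characteristic polynomial: p(t) = t^2 + 4t + 4 = (t + 2)^2.
t = -2 has algebraic multiplicity 2; rank(C + 2I) = 1, so geometric multiplicity = 1.
Geometric multiplicity < algebraic multiplicity, so C is not diagonalizable.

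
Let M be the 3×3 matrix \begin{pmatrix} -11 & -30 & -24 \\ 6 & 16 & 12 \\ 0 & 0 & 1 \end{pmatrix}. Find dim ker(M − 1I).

M − 1I = [[-12, -30, -24], [6, 15, 12], [0, 0, 0]].
This matrix has rank 1, so its null space has dimension 3 − 1 = 2.

2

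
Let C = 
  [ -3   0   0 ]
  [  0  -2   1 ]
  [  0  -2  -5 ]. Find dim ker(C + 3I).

2

C + 3I = [[0, 0, 0], [0, 1, 1], [0, -2, -2]].
This matrix has rank 1, so its null space has dimension 3 − 1 = 2.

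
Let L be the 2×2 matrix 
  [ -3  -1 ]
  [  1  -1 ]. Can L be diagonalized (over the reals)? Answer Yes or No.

No

Characteristic polynomial: p(s) = s^2 + 4s + 4 = (s + 2)^2.
s = -2 has algebraic multiplicity 2; rank(L + 2I) = 1, so geometric multiplicity = 1.
Geometric multiplicity < algebraic multiplicity, so L is not diagonalizable.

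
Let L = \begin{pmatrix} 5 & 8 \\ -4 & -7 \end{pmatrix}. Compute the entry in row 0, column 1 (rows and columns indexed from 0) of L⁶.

Characteristic polynomial: λ^2 + 2λ - 3 = (λ - 1)(λ + 3), so the eigenvalues are -3, 1.
λ=-3: eigenvector (-1, 1).
λ=1: eigenvector (-2, 1).
P = [[-1, -2], [1, 1]], D = diag(-3, 1), P⁻¹ = [[1, 2], [-1, -1]].
L⁶ = P·diag(729, 1)·P⁻¹ = [[-727, -1456], [728, 1457]].
The requested entry is -1456.

-1456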